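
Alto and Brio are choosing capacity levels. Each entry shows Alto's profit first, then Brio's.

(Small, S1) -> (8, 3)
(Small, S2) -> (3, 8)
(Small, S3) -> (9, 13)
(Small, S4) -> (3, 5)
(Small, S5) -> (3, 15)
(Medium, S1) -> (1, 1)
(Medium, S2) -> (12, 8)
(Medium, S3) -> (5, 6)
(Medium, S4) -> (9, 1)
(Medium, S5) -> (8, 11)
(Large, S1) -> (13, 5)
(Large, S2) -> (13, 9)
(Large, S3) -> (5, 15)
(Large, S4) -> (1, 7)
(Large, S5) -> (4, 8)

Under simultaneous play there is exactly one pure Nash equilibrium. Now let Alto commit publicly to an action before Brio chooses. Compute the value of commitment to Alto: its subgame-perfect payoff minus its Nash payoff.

0

Work backward from Brio's decision.
- Small: Brio compares 3, 8, 13, 5, 15 and picks S5; Alto would get 3.
- Medium: Brio compares 1, 8, 6, 1, 11 and picks S5; Alto would get 8.
- Large: Brio compares 5, 9, 15, 7, 8 and picks S3; Alto would get 5.
Alto's induced payoffs are 3, 8, 5, so Alto commits to Medium. Subgame-perfect outcome: (Medium, S5) with payoffs (8, 11).
Under simultaneous play:
Alto's best replies: S1→Large; S2→Large; S3→Small; S4→Medium; S5→Medium.
Brio's best replies: Small→S5; Medium→S5; Large→S3.
The unique mutual best reply is (Medium, S5), giving (8, 11).
Alto's commitment gain: 8 − 8 = 0.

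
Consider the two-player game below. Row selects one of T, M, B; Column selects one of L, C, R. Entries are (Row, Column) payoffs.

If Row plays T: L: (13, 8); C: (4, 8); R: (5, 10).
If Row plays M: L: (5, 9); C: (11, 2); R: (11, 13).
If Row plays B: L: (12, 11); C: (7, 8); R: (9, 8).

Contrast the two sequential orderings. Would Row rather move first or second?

first

If Row leads: Column's best replies are T→R, M→R, B→L; Row's induced payoffs 5, 11, 12; outcome (B, L), payoffs (12, 11).
If Column leads: Row's best replies are L→T, C→M, R→M; Column's induced payoffs 8, 2, 13; outcome (M, R), payoffs (11, 13).
Row gets 12 moving first and 11 moving second, so Row prefers to move first.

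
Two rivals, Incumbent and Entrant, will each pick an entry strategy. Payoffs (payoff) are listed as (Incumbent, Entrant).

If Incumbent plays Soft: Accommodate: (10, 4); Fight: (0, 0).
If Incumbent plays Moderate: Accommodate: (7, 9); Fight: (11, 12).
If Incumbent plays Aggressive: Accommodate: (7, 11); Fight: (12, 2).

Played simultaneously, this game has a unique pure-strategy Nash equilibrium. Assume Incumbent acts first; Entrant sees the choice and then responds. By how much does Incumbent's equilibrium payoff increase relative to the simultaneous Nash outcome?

1

Work backward from Entrant's decision.
- Soft → Entrant plays Accommodate (best of 4, 0); Incumbent gets 10.
- Moderate → Entrant plays Fight (best of 9, 12); Incumbent gets 11.
- Aggressive → Entrant plays Accommodate (best of 11, 2); Incumbent gets 7.
Among 10, 11, 7, the best is 11 at Moderate. Subgame-perfect outcome: (Moderate, Fight) with payoffs (11, 12).
For the simultaneous game, intersect best replies.
Incumbent's best replies: Accommodate→Soft; Fight→Aggressive.
Entrant's best replies: Soft→Accommodate; Moderate→Fight; Aggressive→Accommodate.
Only (Soft, Accommodate) has each player best-responding; Nash payoffs (10, 4).
Incumbent's commitment gain: 11 − 10 = 1.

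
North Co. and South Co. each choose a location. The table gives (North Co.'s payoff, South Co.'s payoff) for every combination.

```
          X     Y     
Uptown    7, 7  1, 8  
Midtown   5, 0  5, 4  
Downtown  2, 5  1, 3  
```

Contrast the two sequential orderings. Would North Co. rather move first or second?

If North Co. leads: South Co.'s best replies are Uptown→Y, Midtown→Y, Downtown→X; North Co.'s induced payoffs 1, 5, 2; outcome (Midtown, Y), payoffs (5, 4).
If South Co. leads: North Co.'s best replies are X→Uptown, Y→Midtown; South Co.'s induced payoffs 7, 4; outcome (Uptown, X), payoffs (7, 7).
North Co. gets 5 moving first and 7 moving second, so North Co. prefers to move second.

second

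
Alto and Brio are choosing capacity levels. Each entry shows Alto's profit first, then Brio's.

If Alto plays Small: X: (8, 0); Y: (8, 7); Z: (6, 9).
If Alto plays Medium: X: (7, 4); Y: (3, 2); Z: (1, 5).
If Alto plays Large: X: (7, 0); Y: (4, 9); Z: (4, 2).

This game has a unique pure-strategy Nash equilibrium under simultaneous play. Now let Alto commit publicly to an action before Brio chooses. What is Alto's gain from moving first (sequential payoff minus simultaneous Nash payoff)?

Backward induction with Alto moving first.
- Small: Brio compares 0, 7, 9 and picks Z; Alto would get 6.
- Medium: Brio compares 4, 2, 5 and picks Z; Alto would get 1.
- Large: Brio compares 0, 9, 2 and picks Y; Alto would get 4.
Among 6, 1, 4, the best is 6 at Small. Subgame-perfect outcome: (Small, Z) with payoffs (6, 9).
Now find the simultaneous Nash equilibrium.
Alto's best replies: X→Small; Y→Small; Z→Small.
Brio's best replies: Small→Z; Medium→Z; Large→Y.
Only (Small, Z) has each player best-responding; Nash payoffs (6, 9).
Alto's commitment gain: 6 − 6 = 0.

0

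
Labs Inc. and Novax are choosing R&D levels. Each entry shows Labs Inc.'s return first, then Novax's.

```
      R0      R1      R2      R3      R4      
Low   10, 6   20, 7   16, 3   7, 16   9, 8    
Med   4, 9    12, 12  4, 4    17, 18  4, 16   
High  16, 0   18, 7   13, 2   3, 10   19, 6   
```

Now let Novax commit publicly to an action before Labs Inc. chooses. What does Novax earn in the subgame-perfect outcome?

Solve by backward induction (Novax leads).
- R0: Labs Inc. compares 10, 4, 16 and picks High; Novax would get 0.
- R1: Labs Inc. compares 20, 12, 18 and picks Low; Novax would get 7.
- R2: Labs Inc. compares 16, 4, 13 and picks Low; Novax would get 3.
- R3: Labs Inc. compares 7, 17, 3 and picks Med; Novax would get 18.
- R4: Labs Inc. compares 9, 4, 19 and picks High; Novax would get 6.
Novax's induced payoffs are 0, 7, 3, 18, 6, so Novax commits to R3. Subgame-perfect outcome: (Med, R3) with payoffs (17, 18).

18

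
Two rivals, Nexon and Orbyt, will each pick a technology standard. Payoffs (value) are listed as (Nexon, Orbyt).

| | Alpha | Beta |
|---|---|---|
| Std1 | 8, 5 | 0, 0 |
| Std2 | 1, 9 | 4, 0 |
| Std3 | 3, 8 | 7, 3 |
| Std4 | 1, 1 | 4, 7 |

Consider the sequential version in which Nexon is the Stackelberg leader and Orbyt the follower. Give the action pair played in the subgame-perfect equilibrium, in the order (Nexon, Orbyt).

Solve by backward induction (Nexon leads).
- Std1 → Orbyt plays Alpha (best of 5, 0); Nexon gets 8.
- Std2 → Orbyt plays Alpha (best of 9, 0); Nexon gets 1.
- Std3 → Orbyt plays Alpha (best of 8, 3); Nexon gets 3.
- Std4 → Orbyt plays Beta (best of 1, 7); Nexon gets 4.
Nexon's induced payoffs are 8, 1, 3, 4, so Nexon commits to Std1. Subgame-perfect outcome: (Std1, Alpha) with payoffs (8, 5).

(Std1, Alpha)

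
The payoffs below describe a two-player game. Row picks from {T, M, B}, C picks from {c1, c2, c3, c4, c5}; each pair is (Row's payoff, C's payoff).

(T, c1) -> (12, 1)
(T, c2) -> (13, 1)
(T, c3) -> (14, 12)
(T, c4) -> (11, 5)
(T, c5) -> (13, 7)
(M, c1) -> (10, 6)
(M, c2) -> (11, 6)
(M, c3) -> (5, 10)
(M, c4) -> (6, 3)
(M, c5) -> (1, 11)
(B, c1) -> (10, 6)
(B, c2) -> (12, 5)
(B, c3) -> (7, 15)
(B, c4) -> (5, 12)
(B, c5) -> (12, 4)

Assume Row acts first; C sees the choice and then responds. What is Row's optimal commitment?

Solve by backward induction (Row leads).
- T: C compares 1, 1, 12, 5, 7 and picks c3; Row would get 14.
- M: C compares 6, 6, 10, 3, 11 and picks c5; Row would get 1.
- B: C compares 6, 5, 15, 12, 4 and picks c3; Row would get 7.
Maximizing over 14, 1, 7, Row chooses T. Subgame-perfect outcome: (T, c3) with payoffs (14, 12).

T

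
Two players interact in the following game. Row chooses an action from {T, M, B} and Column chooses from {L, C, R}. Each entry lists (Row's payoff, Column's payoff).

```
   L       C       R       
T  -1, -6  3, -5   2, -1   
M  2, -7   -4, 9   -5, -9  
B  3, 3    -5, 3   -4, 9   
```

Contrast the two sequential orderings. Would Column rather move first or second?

first

If Row leads: Column's best replies are T→R, M→C, B→R; Row's induced payoffs 2, -4, -4; outcome (T, R), payoffs (2, -1).
If Column leads: Row's best replies are L→B, C→T, R→T; Column's induced payoffs 3, -5, -1; outcome (B, L), payoffs (3, 3).
Column gets 3 moving first and -1 moving second, so Column prefers to move first.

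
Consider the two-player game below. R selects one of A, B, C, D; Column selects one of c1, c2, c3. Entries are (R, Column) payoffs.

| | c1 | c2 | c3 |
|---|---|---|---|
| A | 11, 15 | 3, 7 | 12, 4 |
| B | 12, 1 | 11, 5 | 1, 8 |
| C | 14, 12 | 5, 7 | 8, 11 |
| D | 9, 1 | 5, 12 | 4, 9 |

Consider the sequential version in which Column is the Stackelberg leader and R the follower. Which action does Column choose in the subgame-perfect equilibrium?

Backward induction with Column moving first.
- c1 → R plays C (best of 11, 12, 14, 9); Column gets 12.
- c2 → R plays B (best of 3, 11, 5, 5); Column gets 5.
- c3 → R plays A (best of 12, 1, 8, 4); Column gets 4.
Column's induced payoffs are 12, 5, 4, so Column commits to c1. Subgame-perfect outcome: (C, c1) with payoffs (14, 12).

c1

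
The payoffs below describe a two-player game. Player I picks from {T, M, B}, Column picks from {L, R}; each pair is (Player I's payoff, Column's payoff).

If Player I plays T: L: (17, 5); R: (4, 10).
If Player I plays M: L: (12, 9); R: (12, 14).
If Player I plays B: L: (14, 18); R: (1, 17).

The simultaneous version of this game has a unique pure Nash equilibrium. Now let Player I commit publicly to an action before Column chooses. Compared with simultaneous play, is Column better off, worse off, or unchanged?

Work backward from Column's decision.
- T → Column plays R (best of 5, 10); Player I gets 4.
- M → Column plays R (best of 9, 14); Player I gets 12.
- B → Column plays L (best of 18, 17); Player I gets 14.
Player I's induced payoffs are 4, 12, 14, so Player I commits to B. Subgame-perfect outcome: (B, L) with payoffs (14, 18).
Under simultaneous play:
Player I's best replies: L→T; R→M.
Column's best replies: T→R; M→R; B→L.
The unique mutual best reply is (M, R), giving (12, 14).
Column earns 18 sequentially versus 14 at the Nash outcome: better off.

better off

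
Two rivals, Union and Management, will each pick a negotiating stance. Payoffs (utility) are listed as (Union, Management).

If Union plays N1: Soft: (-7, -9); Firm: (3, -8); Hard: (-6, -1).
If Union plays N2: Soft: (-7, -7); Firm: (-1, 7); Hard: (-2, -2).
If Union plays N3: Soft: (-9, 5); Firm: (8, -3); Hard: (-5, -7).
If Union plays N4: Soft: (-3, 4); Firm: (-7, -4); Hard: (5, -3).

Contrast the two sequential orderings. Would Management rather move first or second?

If Union leads: Management's best replies are N1→Hard, N2→Firm, N3→Soft, N4→Soft; Union's induced payoffs -6, -1, -9, -3; outcome (N2, Firm), payoffs (-1, 7).
If Management leads: Union's best replies are Soft→N4, Firm→N3, Hard→N4; Management's induced payoffs 4, -3, -3; outcome (N4, Soft), payoffs (-3, 4).
Management gets 4 moving first and 7 moving second, so Management prefers to move second.

second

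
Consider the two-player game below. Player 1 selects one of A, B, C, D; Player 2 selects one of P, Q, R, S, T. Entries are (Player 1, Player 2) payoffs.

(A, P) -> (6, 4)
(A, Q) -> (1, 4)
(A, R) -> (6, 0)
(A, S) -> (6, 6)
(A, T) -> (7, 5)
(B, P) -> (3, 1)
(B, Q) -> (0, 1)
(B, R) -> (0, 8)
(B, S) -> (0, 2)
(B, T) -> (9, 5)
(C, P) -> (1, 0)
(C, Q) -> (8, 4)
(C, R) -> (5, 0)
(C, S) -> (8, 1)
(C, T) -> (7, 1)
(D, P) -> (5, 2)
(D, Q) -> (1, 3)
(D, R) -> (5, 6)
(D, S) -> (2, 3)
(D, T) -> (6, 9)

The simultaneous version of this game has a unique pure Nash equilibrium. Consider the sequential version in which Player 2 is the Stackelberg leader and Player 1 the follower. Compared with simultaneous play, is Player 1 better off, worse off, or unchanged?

Work backward from Player 1's decision.
- P → Player 1 plays A (best of 6, 3, 1, 5); Player 2 gets 4.
- Q → Player 1 plays C (best of 1, 0, 8, 1); Player 2 gets 4.
- R → Player 1 plays A (best of 6, 0, 5, 5); Player 2 gets 0.
- S → Player 1 plays C (best of 6, 0, 8, 2); Player 2 gets 1.
- T → Player 1 plays B (best of 7, 9, 7, 6); Player 2 gets 5.
Maximizing over 4, 4, 0, 1, 5, Player 2 chooses T. Subgame-perfect outcome: (B, T) with payoffs (9, 5).
Under simultaneous play:
Player 1's best replies: P→A; Q→C; R→A; S→C; T→B.
Player 2's best replies: A→S; B→R; C→Q; D→T.
Only (C, Q) has each player best-responding; Nash payoffs (8, 4).
Player 1 earns 9 sequentially versus 8 at the Nash outcome: better off.

better off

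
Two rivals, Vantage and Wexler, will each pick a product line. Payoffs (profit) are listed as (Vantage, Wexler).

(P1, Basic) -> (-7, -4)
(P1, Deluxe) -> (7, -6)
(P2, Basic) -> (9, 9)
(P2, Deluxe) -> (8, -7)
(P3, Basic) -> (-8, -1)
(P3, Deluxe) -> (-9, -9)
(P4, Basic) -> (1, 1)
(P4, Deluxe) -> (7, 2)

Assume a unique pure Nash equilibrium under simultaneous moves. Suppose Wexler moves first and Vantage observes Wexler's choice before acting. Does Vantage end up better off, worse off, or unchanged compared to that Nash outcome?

Vantage best-responds to each possible Wexler move:
- Basic: Vantage compares -7, 9, -8, 1 and picks P2; Wexler would get 9.
- Deluxe: Vantage compares 7, 8, -9, 7 and picks P2; Wexler would get -7.
Wexler's induced payoffs are 9, -7, so Wexler commits to Basic. Subgame-perfect outcome: (P2, Basic) with payoffs (9, 9).
Now find the simultaneous Nash equilibrium.
Vantage's best replies: Basic→P2; Deluxe→P2.
Wexler's best replies: P1→Basic; P2→Basic; P3→Basic; P4→Deluxe.
Only (P2, Basic) has each player best-responding; Nash payoffs (9, 9).
Vantage earns 9 sequentially versus 9 at the Nash outcome: unchanged.

unchanged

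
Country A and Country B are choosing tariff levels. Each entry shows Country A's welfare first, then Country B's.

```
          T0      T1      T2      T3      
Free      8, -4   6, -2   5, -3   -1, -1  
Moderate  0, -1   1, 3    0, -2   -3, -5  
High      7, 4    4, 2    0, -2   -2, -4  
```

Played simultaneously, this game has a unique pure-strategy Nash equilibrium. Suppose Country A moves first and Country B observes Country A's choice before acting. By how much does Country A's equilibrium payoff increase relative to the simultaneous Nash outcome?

Work backward from Country B's decision.
- Free: BR = T3, leader payoff -1.
- Moderate: BR = T1, leader payoff 1.
- High: BR = T0, leader payoff 7.
Country A's induced payoffs are -1, 1, 7, so Country A commits to High. Subgame-perfect outcome: (High, T0) with payoffs (7, 4).
For the simultaneous game, intersect best replies.
Country A's best replies: T0→Free; T1→Free; T2→Free; T3→Free.
Country B's best replies: Free→T3; Moderate→T1; High→T0.
The unique mutual best reply is (Free, T3), giving (-1, -1).
Country A's commitment gain: 7 − -1 = 8.

8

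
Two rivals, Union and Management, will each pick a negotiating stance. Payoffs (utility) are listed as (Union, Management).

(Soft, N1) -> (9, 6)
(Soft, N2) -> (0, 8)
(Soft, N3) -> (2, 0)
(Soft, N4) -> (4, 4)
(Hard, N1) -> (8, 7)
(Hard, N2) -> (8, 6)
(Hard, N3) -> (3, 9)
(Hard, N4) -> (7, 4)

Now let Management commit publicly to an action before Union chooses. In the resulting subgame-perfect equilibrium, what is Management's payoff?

9

Work backward from Union's decision.
- N1: Union compares 9, 8 and picks Soft; Management would get 6.
- N2: Union compares 0, 8 and picks Hard; Management would get 6.
- N3: Union compares 2, 3 and picks Hard; Management would get 9.
- N4: Union compares 4, 7 and picks Hard; Management would get 4.
Management's induced payoffs are 6, 6, 9, 4, so Management commits to N3. Subgame-perfect outcome: (Hard, N3) with payoffs (3, 9).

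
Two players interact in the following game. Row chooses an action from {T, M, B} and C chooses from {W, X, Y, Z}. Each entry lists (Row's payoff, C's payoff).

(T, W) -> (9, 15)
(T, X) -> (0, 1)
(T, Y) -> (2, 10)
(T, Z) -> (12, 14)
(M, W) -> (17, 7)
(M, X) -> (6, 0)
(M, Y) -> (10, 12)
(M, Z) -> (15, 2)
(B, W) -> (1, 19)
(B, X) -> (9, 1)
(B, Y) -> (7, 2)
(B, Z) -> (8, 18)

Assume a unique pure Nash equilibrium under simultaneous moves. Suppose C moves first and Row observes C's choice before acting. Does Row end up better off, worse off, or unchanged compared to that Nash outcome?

Solve by backward induction (C leads).
- W → Row plays M (best of 9, 17, 1); C gets 7.
- X → Row plays B (best of 0, 6, 9); C gets 1.
- Y → Row plays M (best of 2, 10, 7); C gets 12.
- Z → Row plays M (best of 12, 15, 8); C gets 2.
C's induced payoffs are 7, 1, 12, 2, so C commits to Y. Subgame-perfect outcome: (M, Y) with payoffs (10, 12).
For the simultaneous game, intersect best replies.
Row's best replies: W→M; X→B; Y→M; Z→M.
C's best replies: T→W; M→Y; B→W.
The unique mutual best reply is (M, Y), giving (10, 12).
Row earns 10 sequentially versus 10 at the Nash outcome: unchanged.

unchanged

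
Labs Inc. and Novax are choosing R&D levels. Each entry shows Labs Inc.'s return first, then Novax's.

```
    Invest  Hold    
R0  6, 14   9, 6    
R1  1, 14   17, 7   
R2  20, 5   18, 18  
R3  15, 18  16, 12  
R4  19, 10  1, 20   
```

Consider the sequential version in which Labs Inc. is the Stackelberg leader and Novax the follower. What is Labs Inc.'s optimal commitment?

Solve by backward induction (Labs Inc. leads).
- R0 → Novax plays Invest (best of 14, 6); Labs Inc. gets 6.
- R1 → Novax plays Invest (best of 14, 7); Labs Inc. gets 1.
- R2 → Novax plays Hold (best of 5, 18); Labs Inc. gets 18.
- R3 → Novax plays Invest (best of 18, 12); Labs Inc. gets 15.
- R4 → Novax plays Hold (best of 10, 20); Labs Inc. gets 1.
Among 6, 1, 18, 15, 1, the best is 18 at R2. Subgame-perfect outcome: (R2, Hold) with payoffs (18, 18).

R2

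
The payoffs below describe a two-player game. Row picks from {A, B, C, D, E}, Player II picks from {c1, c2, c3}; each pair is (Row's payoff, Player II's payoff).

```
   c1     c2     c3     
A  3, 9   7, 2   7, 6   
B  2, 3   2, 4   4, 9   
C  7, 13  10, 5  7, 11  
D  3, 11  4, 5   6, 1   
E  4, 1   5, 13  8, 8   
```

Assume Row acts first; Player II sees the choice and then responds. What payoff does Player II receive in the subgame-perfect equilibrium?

13

Player II best-responds to each possible Row move:
- A: Player II compares 9, 2, 6 and picks c1; Row would get 3.
- B: Player II compares 3, 4, 9 and picks c3; Row would get 4.
- C: Player II compares 13, 5, 11 and picks c1; Row would get 7.
- D: Player II compares 11, 5, 1 and picks c1; Row would get 3.
- E: Player II compares 1, 13, 8 and picks c2; Row would get 5.
Row's induced payoffs are 3, 4, 7, 3, 5, so Row commits to C. Subgame-perfect outcome: (C, c1) with payoffs (7, 13).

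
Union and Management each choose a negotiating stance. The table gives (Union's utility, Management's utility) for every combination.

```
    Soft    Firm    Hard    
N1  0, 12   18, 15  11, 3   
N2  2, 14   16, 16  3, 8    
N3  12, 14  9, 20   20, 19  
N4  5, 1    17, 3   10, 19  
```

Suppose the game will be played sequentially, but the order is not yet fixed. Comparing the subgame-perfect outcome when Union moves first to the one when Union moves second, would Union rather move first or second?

second

If Union leads: Management's best replies are N1→Firm, N2→Firm, N3→Firm, N4→Hard; Union's induced payoffs 18, 16, 9, 10; outcome (N1, Firm), payoffs (18, 15).
If Management leads: Union's best replies are Soft→N3, Firm→N1, Hard→N3; Management's induced payoffs 14, 15, 19; outcome (N3, Hard), payoffs (20, 19).
Union gets 18 moving first and 20 moving second, so Union prefers to move second.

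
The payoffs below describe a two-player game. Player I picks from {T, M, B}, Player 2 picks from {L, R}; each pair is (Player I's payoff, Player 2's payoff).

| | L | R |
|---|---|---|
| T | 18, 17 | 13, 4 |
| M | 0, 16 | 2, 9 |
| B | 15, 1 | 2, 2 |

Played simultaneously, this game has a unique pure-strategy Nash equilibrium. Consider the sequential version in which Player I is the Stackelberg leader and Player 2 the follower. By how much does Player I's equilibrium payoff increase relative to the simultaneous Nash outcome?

0

Work backward from Player 2's decision.
- T: Player 2 compares 17, 4 and picks L; Player I would get 18.
- M: Player 2 compares 16, 9 and picks L; Player I would get 0.
- B: Player 2 compares 1, 2 and picks R; Player I would get 2.
Maximizing over 18, 0, 2, Player I chooses T. Subgame-perfect outcome: (T, L) with payoffs (18, 17).
Now find the simultaneous Nash equilibrium.
Player I's best replies: L→T; R→T.
Player 2's best replies: T→L; M→L; B→R.
The unique mutual best reply is (T, L), giving (18, 17).
Player I's commitment gain: 18 − 18 = 0.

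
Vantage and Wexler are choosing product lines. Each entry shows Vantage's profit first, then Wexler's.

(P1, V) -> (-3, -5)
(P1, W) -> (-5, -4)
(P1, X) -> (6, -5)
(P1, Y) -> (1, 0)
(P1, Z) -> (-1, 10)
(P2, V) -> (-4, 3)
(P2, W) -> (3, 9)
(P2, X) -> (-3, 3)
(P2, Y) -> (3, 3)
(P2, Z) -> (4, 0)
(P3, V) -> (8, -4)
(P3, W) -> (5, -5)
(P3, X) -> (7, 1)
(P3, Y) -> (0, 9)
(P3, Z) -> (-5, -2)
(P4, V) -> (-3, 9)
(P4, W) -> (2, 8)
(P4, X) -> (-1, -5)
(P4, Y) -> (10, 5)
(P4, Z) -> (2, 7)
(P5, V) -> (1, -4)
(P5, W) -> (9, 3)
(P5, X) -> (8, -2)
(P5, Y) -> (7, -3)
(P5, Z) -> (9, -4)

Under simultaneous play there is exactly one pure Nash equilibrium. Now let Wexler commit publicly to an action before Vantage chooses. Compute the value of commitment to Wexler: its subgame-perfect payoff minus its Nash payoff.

Work backward from Vantage's decision.
- V: Vantage compares -3, -4, 8, -3, 1 and picks P3; Wexler would get -4.
- W: Vantage compares -5, 3, 5, 2, 9 and picks P5; Wexler would get 3.
- X: Vantage compares 6, -3, 7, -1, 8 and picks P5; Wexler would get -2.
- Y: Vantage compares 1, 3, 0, 10, 7 and picks P4; Wexler would get 5.
- Z: Vantage compares -1, 4, -5, 2, 9 and picks P5; Wexler would get -4.
Maximizing over -4, 3, -2, 5, -4, Wexler chooses Y. Subgame-perfect outcome: (P4, Y) with payoffs (10, 5).
Now find the simultaneous Nash equilibrium.
Vantage's best replies: V→P3; W→P5; X→P5; Y→P4; Z→P5.
Wexler's best replies: P1→Z; P2→W; P3→Y; P4→V; P5→W.
The unique mutual best reply is (P5, W), giving (9, 3).
Wexler's commitment gain: 5 − 3 = 2.

2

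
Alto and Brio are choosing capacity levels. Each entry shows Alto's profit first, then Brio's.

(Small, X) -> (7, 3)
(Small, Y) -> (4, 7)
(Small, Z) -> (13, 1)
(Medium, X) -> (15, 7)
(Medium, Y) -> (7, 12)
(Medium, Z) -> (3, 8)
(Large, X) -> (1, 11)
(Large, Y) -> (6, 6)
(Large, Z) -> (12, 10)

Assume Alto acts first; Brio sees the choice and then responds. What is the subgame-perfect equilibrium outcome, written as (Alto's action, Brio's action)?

Backward induction with Alto moving first.
- Small: Brio compares 3, 7, 1 and picks Y; Alto would get 4.
- Medium: Brio compares 7, 12, 8 and picks Y; Alto would get 7.
- Large: Brio compares 11, 6, 10 and picks X; Alto would get 1.
Maximizing over 4, 7, 1, Alto chooses Medium. Subgame-perfect outcome: (Medium, Y) with payoffs (7, 12).

(Medium, Y)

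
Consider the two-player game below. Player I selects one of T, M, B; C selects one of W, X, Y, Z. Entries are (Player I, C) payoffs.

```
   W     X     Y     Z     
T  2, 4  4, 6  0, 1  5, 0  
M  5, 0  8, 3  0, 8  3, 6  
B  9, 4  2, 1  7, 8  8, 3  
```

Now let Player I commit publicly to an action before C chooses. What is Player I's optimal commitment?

B

Solve by backward induction (Player I leads).
- T → C plays X (best of 4, 6, 1, 0); Player I gets 4.
- M → C plays Y (best of 0, 3, 8, 6); Player I gets 0.
- B → C plays Y (best of 4, 1, 8, 3); Player I gets 7.
Among 4, 0, 7, the best is 7 at B. Subgame-perfect outcome: (B, Y) with payoffs (7, 8).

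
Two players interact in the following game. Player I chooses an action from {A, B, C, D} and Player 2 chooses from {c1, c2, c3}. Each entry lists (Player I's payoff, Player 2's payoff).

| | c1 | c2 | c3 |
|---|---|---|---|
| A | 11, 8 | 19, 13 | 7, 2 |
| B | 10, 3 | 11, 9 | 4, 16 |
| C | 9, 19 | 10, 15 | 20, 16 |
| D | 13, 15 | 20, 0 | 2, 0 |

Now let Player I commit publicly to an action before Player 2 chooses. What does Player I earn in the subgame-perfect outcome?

Work backward from Player 2's decision.
- A: BR = c2, leader payoff 19.
- B: BR = c3, leader payoff 4.
- C: BR = c1, leader payoff 9.
- D: BR = c1, leader payoff 13.
Maximizing over 19, 4, 9, 13, Player I chooses A. Subgame-perfect outcome: (A, c2) with payoffs (19, 13).

19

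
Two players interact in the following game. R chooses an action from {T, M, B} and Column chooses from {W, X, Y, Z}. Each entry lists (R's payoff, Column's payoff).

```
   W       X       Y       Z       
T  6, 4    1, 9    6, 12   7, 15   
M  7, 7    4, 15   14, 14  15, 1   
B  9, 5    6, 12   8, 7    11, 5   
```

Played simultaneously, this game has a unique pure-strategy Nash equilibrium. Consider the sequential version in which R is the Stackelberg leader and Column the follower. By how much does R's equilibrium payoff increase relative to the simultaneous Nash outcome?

1

Backward induction with R moving first.
- T → Column plays Z (best of 4, 9, 12, 15); R gets 7.
- M → Column plays X (best of 7, 15, 14, 1); R gets 4.
- B → Column plays X (best of 5, 12, 7, 5); R gets 6.
Among 7, 4, 6, the best is 7 at T. Subgame-perfect outcome: (T, Z) with payoffs (7, 15).
Now find the simultaneous Nash equilibrium.
R's best replies: W→B; X→B; Y→M; Z→M.
Column's best replies: T→Z; M→X; B→X.
The unique mutual best reply is (B, X), giving (6, 12).
R's commitment gain: 7 − 6 = 1.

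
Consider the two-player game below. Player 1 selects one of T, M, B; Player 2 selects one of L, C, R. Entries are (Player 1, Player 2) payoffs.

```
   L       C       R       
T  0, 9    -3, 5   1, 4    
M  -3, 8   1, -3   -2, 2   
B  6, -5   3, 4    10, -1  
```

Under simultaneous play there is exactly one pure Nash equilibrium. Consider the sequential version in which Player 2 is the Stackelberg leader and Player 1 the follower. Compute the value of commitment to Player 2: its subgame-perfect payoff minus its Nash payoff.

0

Work backward from Player 1's decision.
- L: Player 1 compares 0, -3, 6 and picks B; Player 2 would get -5.
- C: Player 1 compares -3, 1, 3 and picks B; Player 2 would get 4.
- R: Player 1 compares 1, -2, 10 and picks B; Player 2 would get -1.
Among -5, 4, -1, the best is 4 at C. Subgame-perfect outcome: (B, C) with payoffs (3, 4).
Under simultaneous play:
Player 1's best replies: L→B; C→B; R→B.
Player 2's best replies: T→L; M→L; B→C.
Only (B, C) has each player best-responding; Nash payoffs (3, 4).
Player 2's commitment gain: 4 − 4 = 0.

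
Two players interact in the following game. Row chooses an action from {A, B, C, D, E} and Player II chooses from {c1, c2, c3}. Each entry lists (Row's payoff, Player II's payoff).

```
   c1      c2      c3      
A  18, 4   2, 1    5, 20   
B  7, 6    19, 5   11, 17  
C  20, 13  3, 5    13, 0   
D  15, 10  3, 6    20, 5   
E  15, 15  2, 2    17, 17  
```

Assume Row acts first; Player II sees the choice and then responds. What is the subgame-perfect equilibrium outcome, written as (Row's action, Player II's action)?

(C, c1)

Player II best-responds to each possible Row move:
- A: BR = c3, leader payoff 5.
- B: BR = c3, leader payoff 11.
- C: BR = c1, leader payoff 20.
- D: BR = c1, leader payoff 15.
- E: BR = c3, leader payoff 17.
Among 5, 11, 20, 15, 17, the best is 20 at C. Subgame-perfect outcome: (C, c1) with payoffs (20, 13).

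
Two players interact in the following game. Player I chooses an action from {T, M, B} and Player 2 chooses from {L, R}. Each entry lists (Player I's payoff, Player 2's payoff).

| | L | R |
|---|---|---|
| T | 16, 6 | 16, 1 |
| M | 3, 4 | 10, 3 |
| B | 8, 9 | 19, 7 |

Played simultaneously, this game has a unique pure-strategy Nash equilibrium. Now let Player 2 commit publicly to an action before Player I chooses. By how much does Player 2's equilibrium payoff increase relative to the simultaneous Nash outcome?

1

Solve by backward induction (Player 2 leads).
- L → Player I plays T (best of 16, 3, 8); Player 2 gets 6.
- R → Player I plays B (best of 16, 10, 19); Player 2 gets 7.
Player 2's induced payoffs are 6, 7, so Player 2 commits to R. Subgame-perfect outcome: (B, R) with payoffs (19, 7).
For the simultaneous game, intersect best replies.
Player I's best replies: L→T; R→B.
Player 2's best replies: T→L; M→L; B→L.
Only (T, L) has each player best-responding; Nash payoffs (16, 6).
Player 2's commitment gain: 7 − 6 = 1.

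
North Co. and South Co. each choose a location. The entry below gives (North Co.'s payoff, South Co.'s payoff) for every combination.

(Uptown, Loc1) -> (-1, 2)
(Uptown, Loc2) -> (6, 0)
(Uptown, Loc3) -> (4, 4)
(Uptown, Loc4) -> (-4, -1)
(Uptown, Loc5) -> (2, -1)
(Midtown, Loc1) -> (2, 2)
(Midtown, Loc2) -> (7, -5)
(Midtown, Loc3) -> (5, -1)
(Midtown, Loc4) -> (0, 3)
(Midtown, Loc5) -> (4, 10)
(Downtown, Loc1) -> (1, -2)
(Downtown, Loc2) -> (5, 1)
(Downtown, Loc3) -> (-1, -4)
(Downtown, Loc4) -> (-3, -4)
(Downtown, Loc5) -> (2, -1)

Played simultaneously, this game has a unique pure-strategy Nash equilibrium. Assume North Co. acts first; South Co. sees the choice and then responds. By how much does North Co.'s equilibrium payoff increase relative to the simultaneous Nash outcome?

South Co. best-responds to each possible North Co. move:
- Uptown → South Co. plays Loc3 (best of 2, 0, 4, -1, -1); North Co. gets 4.
- Midtown → South Co. plays Loc5 (best of 2, -5, -1, 3, 10); North Co. gets 4.
- Downtown → South Co. plays Loc2 (best of -2, 1, -4, -4, -1); North Co. gets 5.
North Co.'s induced payoffs are 4, 4, 5, so North Co. commits to Downtown. Subgame-perfect outcome: (Downtown, Loc2) with payoffs (5, 1).
Under simultaneous play:
North Co.'s best replies: Loc1→Midtown; Loc2→Midtown; Loc3→Midtown; Loc4→Midtown; Loc5→Midtown.
South Co.'s best replies: Uptown→Loc3; Midtown→Loc5; Downtown→Loc2.
The unique mutual best reply is (Midtown, Loc5), giving (4, 10).
North Co.'s commitment gain: 5 − 4 = 1.

1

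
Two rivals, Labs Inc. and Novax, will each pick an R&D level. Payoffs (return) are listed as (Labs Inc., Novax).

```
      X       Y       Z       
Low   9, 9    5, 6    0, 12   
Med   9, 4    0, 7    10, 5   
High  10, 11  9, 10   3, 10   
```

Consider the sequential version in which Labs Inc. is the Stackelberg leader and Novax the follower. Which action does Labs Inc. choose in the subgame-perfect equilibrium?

High

Work backward from Novax's decision.
- Low: BR = Z, leader payoff 0.
- Med: BR = Y, leader payoff 0.
- High: BR = X, leader payoff 10.
Among 0, 0, 10, the best is 10 at High. Subgame-perfect outcome: (High, X) with payoffs (10, 11).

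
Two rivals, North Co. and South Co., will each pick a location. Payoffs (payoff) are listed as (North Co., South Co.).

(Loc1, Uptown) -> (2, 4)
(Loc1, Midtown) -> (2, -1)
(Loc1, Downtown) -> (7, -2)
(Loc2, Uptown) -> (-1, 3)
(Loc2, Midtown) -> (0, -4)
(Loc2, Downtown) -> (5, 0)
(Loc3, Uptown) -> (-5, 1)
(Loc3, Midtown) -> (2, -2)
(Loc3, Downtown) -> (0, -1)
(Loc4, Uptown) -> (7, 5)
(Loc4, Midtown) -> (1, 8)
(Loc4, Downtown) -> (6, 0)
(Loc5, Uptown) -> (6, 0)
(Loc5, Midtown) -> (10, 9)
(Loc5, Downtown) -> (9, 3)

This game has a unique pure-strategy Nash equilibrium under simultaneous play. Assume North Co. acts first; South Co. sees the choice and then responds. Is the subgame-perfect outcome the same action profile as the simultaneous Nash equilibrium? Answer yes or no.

yes

South Co. best-responds to each possible North Co. move:
- Loc1 → South Co. plays Uptown (best of 4, -1, -2); North Co. gets 2.
- Loc2 → South Co. plays Uptown (best of 3, -4, 0); North Co. gets -1.
- Loc3 → South Co. plays Uptown (best of 1, -2, -1); North Co. gets -5.
- Loc4 → South Co. plays Midtown (best of 5, 8, 0); North Co. gets 1.
- Loc5 → South Co. plays Midtown (best of 0, 9, 3); North Co. gets 10.
Maximizing over 2, -1, -5, 1, 10, North Co. chooses Loc5. Subgame-perfect outcome: (Loc5, Midtown) with payoffs (10, 9).
Now find the simultaneous Nash equilibrium.
North Co.'s best replies: Uptown→Loc4; Midtown→Loc5; Downtown→Loc5.
South Co.'s best replies: Loc1→Uptown; Loc2→Uptown; Loc3→Uptown; Loc4→Midtown; Loc5→Midtown.
The unique mutual best reply is (Loc5, Midtown), giving (10, 9).
Sequential outcome (Loc5, Midtown) coincides with the Nash profile (Loc5, Midtown).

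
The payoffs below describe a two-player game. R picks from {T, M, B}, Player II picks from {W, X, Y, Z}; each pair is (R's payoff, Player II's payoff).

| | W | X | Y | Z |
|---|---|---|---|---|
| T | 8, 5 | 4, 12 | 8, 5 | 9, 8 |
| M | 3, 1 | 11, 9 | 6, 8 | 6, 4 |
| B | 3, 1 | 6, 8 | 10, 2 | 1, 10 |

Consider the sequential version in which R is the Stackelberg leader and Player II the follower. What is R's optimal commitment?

M

Work backward from Player II's decision.
- T → Player II plays X (best of 5, 12, 5, 8); R gets 4.
- M → Player II plays X (best of 1, 9, 8, 4); R gets 11.
- B → Player II plays Z (best of 1, 8, 2, 10); R gets 1.
Among 4, 11, 1, the best is 11 at M. Subgame-perfect outcome: (M, X) with payoffs (11, 9).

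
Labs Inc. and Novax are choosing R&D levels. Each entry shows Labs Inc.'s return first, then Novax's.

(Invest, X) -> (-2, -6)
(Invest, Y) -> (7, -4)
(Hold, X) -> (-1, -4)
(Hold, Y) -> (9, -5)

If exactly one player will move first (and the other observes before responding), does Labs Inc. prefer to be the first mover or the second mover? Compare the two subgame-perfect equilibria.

If Labs Inc. leads: Novax's best replies are Invest→Y, Hold→X; Labs Inc.'s induced payoffs 7, -1; outcome (Invest, Y), payoffs (7, -4).
If Novax leads: Labs Inc.'s best replies are X→Hold, Y→Hold; Novax's induced payoffs -4, -5; outcome (Hold, X), payoffs (-1, -4).
Labs Inc. gets 7 moving first and -1 moving second, so Labs Inc. prefers to move first.

first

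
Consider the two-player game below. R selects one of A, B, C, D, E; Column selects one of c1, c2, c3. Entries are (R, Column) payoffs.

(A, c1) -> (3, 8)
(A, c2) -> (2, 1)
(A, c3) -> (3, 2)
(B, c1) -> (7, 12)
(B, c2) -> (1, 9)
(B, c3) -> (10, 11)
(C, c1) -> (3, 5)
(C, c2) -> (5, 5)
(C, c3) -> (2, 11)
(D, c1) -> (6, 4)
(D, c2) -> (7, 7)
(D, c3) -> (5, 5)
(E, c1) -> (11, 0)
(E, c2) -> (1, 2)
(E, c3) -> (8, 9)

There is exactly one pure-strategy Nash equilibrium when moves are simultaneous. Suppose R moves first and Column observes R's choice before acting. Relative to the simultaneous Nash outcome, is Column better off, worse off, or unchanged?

Backward induction with R moving first.
- A: Column compares 8, 1, 2 and picks c1; R would get 3.
- B: Column compares 12, 9, 11 and picks c1; R would get 7.
- C: Column compares 5, 5, 11 and picks c3; R would get 2.
- D: Column compares 4, 7, 5 and picks c2; R would get 7.
- E: Column compares 0, 2, 9 and picks c3; R would get 8.
Maximizing over 3, 7, 2, 7, 8, R chooses E. Subgame-perfect outcome: (E, c3) with payoffs (8, 9).
Under simultaneous play:
R's best replies: c1→E; c2→D; c3→B.
Column's best replies: A→c1; B→c1; C→c3; D→c2; E→c3.
The unique mutual best reply is (D, c2), giving (7, 7).
Column earns 9 sequentially versus 7 at the Nash outcome: better off.

better off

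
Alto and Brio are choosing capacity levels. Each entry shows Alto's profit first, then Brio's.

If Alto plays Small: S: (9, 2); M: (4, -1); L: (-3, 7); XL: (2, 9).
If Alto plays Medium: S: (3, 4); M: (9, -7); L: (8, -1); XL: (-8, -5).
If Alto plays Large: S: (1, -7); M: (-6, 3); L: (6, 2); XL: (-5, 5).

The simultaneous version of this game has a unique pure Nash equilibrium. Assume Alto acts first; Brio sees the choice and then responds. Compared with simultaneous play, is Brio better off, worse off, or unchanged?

Brio best-responds to each possible Alto move:
- Small: Brio compares 2, -1, 7, 9 and picks XL; Alto would get 2.
- Medium: Brio compares 4, -7, -1, -5 and picks S; Alto would get 3.
- Large: Brio compares -7, 3, 2, 5 and picks XL; Alto would get -5.
Alto's induced payoffs are 2, 3, -5, so Alto commits to Medium. Subgame-perfect outcome: (Medium, S) with payoffs (3, 4).
Now find the simultaneous Nash equilibrium.
Alto's best replies: S→Small; M→Medium; L→Medium; XL→Small.
Brio's best replies: Small→XL; Medium→S; Large→XL.
Only (Small, XL) has each player best-responding; Nash payoffs (2, 9).
Brio earns 4 sequentially versus 9 at the Nash outcome: worse off.

worse off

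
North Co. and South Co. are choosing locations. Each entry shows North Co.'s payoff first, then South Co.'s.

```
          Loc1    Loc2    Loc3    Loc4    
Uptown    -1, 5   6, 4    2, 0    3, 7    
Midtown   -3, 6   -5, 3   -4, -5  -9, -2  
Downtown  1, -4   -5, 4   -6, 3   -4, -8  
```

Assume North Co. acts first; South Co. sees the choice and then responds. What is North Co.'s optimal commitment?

Backward induction with North Co. moving first.
- Uptown: BR = Loc4, leader payoff 3.
- Midtown: BR = Loc1, leader payoff -3.
- Downtown: BR = Loc2, leader payoff -5.
North Co.'s induced payoffs are 3, -3, -5, so North Co. commits to Uptown. Subgame-perfect outcome: (Uptown, Loc4) with payoffs (3, 7).

Uptown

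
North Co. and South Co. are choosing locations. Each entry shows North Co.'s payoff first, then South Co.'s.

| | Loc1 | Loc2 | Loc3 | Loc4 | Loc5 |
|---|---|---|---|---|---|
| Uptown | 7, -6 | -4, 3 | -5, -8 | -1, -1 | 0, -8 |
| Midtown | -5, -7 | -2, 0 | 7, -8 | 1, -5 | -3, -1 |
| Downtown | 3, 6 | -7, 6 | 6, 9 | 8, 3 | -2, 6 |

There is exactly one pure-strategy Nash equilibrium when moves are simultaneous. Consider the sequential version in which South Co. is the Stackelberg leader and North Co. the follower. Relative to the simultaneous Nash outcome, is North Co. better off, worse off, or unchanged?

Work backward from North Co.'s decision.
- Loc1 → North Co. plays Uptown (best of 7, -5, 3); South Co. gets -6.
- Loc2 → North Co. plays Midtown (best of -4, -2, -7); South Co. gets 0.
- Loc3 → North Co. plays Midtown (best of -5, 7, 6); South Co. gets -8.
- Loc4 → North Co. plays Downtown (best of -1, 1, 8); South Co. gets 3.
- Loc5 → North Co. plays Uptown (best of 0, -3, -2); South Co. gets -8.
Among -6, 0, -8, 3, -8, the best is 3 at Loc4. Subgame-perfect outcome: (Downtown, Loc4) with payoffs (8, 3).
Now find the simultaneous Nash equilibrium.
North Co.'s best replies: Loc1→Uptown; Loc2→Midtown; Loc3→Midtown; Loc4→Downtown; Loc5→Uptown.
South Co.'s best replies: Uptown→Loc2; Midtown→Loc2; Downtown→Loc3.
The unique mutual best reply is (Midtown, Loc2), giving (-2, 0).
North Co. earns 8 sequentially versus -2 at the Nash outcome: better off.

better off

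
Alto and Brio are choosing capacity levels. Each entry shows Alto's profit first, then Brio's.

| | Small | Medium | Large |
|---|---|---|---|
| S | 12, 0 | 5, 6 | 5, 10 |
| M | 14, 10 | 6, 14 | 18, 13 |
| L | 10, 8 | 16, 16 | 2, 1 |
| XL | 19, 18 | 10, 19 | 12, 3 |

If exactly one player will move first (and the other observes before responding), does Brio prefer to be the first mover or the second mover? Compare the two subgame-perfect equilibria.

If Alto leads: Brio's best replies are S→Large, M→Medium, L→Medium, XL→Medium; Alto's induced payoffs 5, 6, 16, 10; outcome (L, Medium), payoffs (16, 16).
If Brio leads: Alto's best replies are Small→XL, Medium→L, Large→M; Brio's induced payoffs 18, 16, 13; outcome (XL, Small), payoffs (19, 18).
Brio gets 18 moving first and 16 moving second, so Brio prefers to move first.

first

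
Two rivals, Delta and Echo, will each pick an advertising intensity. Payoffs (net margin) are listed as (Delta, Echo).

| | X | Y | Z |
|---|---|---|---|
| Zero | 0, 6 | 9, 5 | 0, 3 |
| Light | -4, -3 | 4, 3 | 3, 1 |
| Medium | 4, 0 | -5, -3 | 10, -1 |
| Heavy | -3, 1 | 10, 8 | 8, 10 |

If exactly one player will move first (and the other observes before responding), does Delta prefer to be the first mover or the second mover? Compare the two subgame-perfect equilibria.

If Delta leads: Echo's best replies are Zero→X, Light→Y, Medium→X, Heavy→Z; Delta's induced payoffs 0, 4, 4, 8; outcome (Heavy, Z), payoffs (8, 10).
If Echo leads: Delta's best replies are X→Medium, Y→Heavy, Z→Medium; Echo's induced payoffs 0, 8, -1; outcome (Heavy, Y), payoffs (10, 8).
Delta gets 8 moving first and 10 moving second, so Delta prefers to move second.

second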